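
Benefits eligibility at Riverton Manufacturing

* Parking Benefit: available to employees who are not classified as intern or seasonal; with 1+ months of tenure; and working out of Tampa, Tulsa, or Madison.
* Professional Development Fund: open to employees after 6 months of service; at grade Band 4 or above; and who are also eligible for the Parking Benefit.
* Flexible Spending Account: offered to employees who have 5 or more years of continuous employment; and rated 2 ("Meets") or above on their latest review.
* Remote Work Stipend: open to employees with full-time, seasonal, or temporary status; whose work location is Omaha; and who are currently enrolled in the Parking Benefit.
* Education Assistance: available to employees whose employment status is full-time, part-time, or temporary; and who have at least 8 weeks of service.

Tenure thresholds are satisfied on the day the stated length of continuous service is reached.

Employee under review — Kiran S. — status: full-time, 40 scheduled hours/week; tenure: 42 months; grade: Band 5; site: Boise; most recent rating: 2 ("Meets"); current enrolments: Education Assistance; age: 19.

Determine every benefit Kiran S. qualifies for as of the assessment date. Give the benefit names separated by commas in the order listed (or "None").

Parking Benefit — status full-time ✓ (not excluded); service 42 months ≥ 1 month ✓; site Boise ✗ (not Tampa, Tulsa, or Madison) → not eligible.
Professional Development Fund — service 42 months ≥ 6 months ✓; grade Band 5 ≥ Band 4 ✓; not eligible for Parking Benefit ✗ → not eligible.
Flexible Spending Account — service 42 months < 5 years (≈1825 days) ✗ → not eligible.
Remote Work Stipend — status full-time ✓; site Boise ✗ (not Omaha) → not eligible.
Education Assistance — status full-time ✓; service 42 months ≥ 8 weeks (≈56 days) ✓ → eligible.

Education Assistance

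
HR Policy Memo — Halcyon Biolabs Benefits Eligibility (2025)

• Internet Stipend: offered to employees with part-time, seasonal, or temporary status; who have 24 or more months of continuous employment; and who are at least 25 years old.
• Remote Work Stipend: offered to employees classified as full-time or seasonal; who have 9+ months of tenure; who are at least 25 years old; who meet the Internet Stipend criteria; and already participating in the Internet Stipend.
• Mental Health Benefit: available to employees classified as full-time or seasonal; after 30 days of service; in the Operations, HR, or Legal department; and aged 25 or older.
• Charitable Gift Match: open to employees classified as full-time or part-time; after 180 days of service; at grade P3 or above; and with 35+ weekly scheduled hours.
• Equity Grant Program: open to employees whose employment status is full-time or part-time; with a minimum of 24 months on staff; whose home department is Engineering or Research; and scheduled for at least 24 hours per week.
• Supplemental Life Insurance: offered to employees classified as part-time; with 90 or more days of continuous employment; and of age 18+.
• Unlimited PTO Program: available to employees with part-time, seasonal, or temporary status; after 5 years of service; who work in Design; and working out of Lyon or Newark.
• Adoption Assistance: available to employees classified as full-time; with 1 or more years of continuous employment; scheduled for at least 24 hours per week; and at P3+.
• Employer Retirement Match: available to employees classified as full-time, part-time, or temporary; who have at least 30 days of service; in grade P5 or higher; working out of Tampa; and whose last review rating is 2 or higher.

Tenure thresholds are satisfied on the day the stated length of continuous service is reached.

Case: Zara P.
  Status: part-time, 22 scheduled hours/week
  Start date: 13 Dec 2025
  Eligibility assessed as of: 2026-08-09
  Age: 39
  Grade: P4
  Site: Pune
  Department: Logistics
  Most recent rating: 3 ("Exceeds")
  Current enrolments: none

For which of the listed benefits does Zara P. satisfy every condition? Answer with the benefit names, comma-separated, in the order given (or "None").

Service from 13 Dec 2025 to 2026-08-09: 239 days.
Internet Stipend — status part-time ✓; service 239 days < 24 months (≈720 days) ✗ → not eligible.
Remote Work Stipend — status part-time ✗ (requires full-time or seasonal) → not eligible.
Mental Health Benefit — status part-time ✗ (requires full-time or seasonal) → not eligible.
Charitable Gift Match — status part-time ✓; service 239 days ≥ 180 days ✓; grade P4 ≥ P3 ✓; 22 hrs/wk < 35 ✗ → not eligible.
Equity Grant Program — status part-time ✓; service 239 days < 24 months (≈720 days) ✗ → not eligible.
Supplemental Life Insurance — status part-time ✓; service 239 days ≥ 90 days ✓; age 39 ≥ 18 ✓ → eligible.
Unlimited PTO Program — status part-time ✓; service 239 days < 5 years (≈1825 days) ✗ → not eligible.
Adoption Assistance — status part-time ✗ (requires full-time) → not eligible.
Employer Retirement Match — status part-time ✓; service 239 days ≥ 30 days ✓; grade P4 < P5 ✗ → not eligible.

Supplemental Life Insurance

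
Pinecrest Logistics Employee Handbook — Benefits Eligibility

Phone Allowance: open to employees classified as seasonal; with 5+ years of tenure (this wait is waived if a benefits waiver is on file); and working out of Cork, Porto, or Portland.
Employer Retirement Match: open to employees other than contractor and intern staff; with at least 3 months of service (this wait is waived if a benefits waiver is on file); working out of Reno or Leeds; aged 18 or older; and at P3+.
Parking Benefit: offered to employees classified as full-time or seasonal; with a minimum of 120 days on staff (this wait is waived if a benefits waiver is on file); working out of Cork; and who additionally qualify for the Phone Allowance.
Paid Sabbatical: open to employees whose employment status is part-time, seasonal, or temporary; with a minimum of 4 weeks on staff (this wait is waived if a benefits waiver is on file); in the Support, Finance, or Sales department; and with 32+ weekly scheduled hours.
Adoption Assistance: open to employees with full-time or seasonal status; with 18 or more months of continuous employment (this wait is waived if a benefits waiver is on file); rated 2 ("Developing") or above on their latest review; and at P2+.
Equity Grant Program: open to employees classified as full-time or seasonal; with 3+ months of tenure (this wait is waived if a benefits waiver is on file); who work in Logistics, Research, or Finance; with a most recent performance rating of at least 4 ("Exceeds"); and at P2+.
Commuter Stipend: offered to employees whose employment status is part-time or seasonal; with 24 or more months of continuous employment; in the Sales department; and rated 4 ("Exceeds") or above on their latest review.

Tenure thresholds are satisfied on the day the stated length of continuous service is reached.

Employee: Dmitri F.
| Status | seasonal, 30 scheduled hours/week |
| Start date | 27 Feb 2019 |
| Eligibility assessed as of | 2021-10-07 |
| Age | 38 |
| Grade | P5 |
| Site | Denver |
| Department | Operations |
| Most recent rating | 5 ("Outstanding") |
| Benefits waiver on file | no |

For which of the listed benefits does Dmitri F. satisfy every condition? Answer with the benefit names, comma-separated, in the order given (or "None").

Service from 27 Feb 2019 to 2021-10-07: 953 days.
Phone Allowance — status seasonal ✓; no waiver, service 953 days < 5 years (≈1825 days) ✗ → not eligible.
Employer Retirement Match — status seasonal ✓ (not excluded); no waiver, service 953 days ≥ 3 months (≈90 days) ✓; site Denver ✗ (not Reno or Leeds) → not eligible.
Parking Benefit — status seasonal ✓; no waiver, service 953 days ≥ 120 days ✓; site Denver ✗ (not Cork) → not eligible.
Paid Sabbatical — status seasonal ✓; no waiver, service 953 days ≥ 4 weeks (≈28 days) ✓; dept Operations ✗ → not eligible.
Adoption Assistance — status seasonal ✓; no waiver, service 953 days ≥ 18 months (≈540 days) ✓; rating 5 ≥ 2 ✓; grade P5 ≥ P2 ✓ → eligible.
Equity Grant Program — status seasonal ✓; no waiver, service 953 days ≥ 3 months (≈90 days) ✓; dept Operations ✗ → not eligible.
Commuter Stipend — status seasonal ✓; service 953 days ≥ 24 months (≈720 days) ✓; dept Operations ✗ → not eligible.

Adoption Assistance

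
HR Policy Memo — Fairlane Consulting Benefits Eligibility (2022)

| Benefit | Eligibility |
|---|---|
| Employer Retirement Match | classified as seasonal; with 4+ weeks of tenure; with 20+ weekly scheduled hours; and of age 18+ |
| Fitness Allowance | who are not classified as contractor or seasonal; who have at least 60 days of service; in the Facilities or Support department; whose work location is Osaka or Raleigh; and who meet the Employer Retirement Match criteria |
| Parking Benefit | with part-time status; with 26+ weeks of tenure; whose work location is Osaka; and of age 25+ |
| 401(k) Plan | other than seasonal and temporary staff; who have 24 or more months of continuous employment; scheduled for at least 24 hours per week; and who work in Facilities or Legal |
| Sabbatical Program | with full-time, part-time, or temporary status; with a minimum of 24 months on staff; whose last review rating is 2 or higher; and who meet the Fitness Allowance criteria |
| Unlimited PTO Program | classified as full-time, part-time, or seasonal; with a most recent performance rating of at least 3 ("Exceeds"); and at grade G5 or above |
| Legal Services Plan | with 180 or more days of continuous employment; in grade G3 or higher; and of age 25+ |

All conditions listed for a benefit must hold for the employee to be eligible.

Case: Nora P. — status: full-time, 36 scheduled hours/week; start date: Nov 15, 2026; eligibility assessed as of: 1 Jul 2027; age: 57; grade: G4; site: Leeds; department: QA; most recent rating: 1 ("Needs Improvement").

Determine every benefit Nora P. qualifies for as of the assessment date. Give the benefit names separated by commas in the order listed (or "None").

Legal Services Plan

Service from Nov 15, 2026 to 1 Jul 2027: 228 days.
Employer Retirement Match — status full-time ✗ (requires seasonal) → not eligible.
Fitness Allowance — status full-time ✓ (not excluded); service 228 days ≥ 60 days ✓; dept QA ✗ → not eligible.
Parking Benefit — status full-time ✗ (requires part-time) → not eligible.
401(k) Plan — status full-time ✓ (not excluded); service 228 days < 24 months (≈720 days) ✗ → not eligible.
Sabbatical Program — status full-time ✓; service 228 days < 24 months (≈720 days) ✗ → not eligible.
Unlimited PTO Program — status full-time ✓; rating 1 < 3 ✗ → not eligible.
Legal Services Plan — service 228 days ≥ 180 days ✓; grade G4 ≥ G3 ✓; age 57 ≥ 25 ✓ → eligible.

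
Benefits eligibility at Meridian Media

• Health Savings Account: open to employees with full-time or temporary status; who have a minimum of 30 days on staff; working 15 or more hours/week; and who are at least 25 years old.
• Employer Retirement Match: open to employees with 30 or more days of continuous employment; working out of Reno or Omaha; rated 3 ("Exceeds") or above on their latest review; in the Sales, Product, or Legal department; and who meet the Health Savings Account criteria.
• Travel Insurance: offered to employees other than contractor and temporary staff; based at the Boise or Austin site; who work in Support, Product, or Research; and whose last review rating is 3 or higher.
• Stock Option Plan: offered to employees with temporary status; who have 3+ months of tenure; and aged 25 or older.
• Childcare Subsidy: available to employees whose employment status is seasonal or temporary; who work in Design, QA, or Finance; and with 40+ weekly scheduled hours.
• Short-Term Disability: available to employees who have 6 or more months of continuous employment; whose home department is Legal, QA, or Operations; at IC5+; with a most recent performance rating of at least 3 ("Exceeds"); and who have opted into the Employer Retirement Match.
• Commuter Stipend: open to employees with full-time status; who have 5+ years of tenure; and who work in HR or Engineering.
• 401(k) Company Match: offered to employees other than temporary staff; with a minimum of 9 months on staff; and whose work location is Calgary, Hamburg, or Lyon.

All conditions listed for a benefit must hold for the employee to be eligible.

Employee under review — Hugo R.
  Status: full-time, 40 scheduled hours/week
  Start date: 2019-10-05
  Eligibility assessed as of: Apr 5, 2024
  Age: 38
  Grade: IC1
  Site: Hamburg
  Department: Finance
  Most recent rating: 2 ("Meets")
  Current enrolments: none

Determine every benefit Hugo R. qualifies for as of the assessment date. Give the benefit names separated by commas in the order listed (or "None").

Health Savings Account, 401(k) Company Match

Service from 2019-10-05 to Apr 5, 2024: 1644 days.
Health Savings Account — status full-time ✓; service 1644 days ≥ 30 days ✓; 40 hrs/wk ≥ 15 ✓; age 38 ≥ 25 ✓ → eligible.
Employer Retirement Match — service 1644 days ≥ 30 days ✓; site Hamburg ✗ (not Reno or Omaha) → not eligible.
Travel Insurance — status full-time ✓ (not excluded); site Hamburg ✗ (not Boise or Austin) → not eligible.
Stock Option Plan — status full-time ✗ (requires temporary) → not eligible.
Childcare Subsidy — status full-time ✗ (requires seasonal or temporary) → not eligible.
Short-Term Disability — service 1644 days ≥ 6 months (≈180 days) ✓; dept Finance ✗ → not eligible.
Commuter Stipend — status full-time ✓; service 1644 days < 5 years (≈1825 days) ✗ → not eligible.
401(k) Company Match — status full-time ✓ (not excluded); service 1644 days ≥ 9 months (≈270 days) ✓; site Hamburg ✓ → eligible.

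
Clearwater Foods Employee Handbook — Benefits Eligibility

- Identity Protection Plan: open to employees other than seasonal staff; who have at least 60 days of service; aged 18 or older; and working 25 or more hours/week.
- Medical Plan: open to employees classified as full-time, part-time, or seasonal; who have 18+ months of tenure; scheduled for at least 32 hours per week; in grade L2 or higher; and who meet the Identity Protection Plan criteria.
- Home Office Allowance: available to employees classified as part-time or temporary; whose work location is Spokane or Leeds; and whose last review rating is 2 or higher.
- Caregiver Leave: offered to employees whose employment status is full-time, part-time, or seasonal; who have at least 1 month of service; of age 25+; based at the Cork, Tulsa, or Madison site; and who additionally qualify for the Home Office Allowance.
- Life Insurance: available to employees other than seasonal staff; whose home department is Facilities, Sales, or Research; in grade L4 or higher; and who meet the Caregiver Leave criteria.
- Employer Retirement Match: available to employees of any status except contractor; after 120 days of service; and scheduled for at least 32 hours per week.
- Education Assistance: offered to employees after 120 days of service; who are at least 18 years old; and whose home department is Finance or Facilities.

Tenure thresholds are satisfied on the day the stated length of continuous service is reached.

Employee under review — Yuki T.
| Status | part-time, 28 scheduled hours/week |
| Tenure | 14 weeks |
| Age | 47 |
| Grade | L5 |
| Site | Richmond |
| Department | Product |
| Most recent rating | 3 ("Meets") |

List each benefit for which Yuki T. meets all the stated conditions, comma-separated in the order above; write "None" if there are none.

Identity Protection Plan

Identity Protection Plan — status part-time ✓ (not excluded); service 14 weeks ≥ 60 days ✓; age 47 ≥ 18 ✓; 28 hrs/wk ≥ 25 ✓ → eligible.
Medical Plan — status part-time ✓; service 14 weeks < 18 months (≈540 days) ✗ → not eligible.
Home Office Allowance — status part-time ✓; site Richmond ✗ (not Spokane or Leeds) → not eligible.
Caregiver Leave — status part-time ✓; service 14 weeks ≥ 1 month (≈30 days) ✓; age 47 ≥ 25 ✓; site Richmond ✗ (not Cork, Tulsa, or Madison) → not eligible.
Life Insurance — status part-time ✓ (not excluded); dept Product ✗ → not eligible.
Employer Retirement Match — status part-time ✓ (not excluded); service 14 weeks < 120 days ✗ → not eligible.
Education Assistance — service 14 weeks < 120 days ✗ → not eligible.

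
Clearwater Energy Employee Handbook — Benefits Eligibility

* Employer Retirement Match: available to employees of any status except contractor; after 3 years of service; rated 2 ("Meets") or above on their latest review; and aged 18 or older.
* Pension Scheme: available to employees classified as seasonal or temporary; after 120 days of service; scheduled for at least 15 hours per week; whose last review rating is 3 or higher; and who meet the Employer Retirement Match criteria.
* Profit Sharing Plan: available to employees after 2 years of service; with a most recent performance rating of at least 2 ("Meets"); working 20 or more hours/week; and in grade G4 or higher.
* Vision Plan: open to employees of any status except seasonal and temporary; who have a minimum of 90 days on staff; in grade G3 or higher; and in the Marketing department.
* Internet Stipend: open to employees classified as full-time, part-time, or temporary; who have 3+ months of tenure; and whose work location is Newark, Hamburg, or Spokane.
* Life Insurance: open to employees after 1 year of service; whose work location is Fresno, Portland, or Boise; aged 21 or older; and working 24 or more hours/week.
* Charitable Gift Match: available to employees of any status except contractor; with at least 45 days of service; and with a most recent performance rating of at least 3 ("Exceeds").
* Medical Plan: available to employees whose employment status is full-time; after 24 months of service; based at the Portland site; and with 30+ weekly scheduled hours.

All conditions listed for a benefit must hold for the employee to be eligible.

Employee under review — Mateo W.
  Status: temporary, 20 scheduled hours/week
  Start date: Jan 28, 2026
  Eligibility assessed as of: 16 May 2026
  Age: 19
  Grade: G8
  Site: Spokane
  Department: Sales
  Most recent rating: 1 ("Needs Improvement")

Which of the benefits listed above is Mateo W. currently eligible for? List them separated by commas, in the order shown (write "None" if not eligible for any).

Service from Jan 28, 2026 to 16 May 2026: 108 days.
Employer Retirement Match — status temporary ✓ (not excluded); service 108 days < 3 years (≈1095 days) ✗ → not eligible.
Pension Scheme — status temporary ✓; service 108 days < 120 days ✗ → not eligible.
Profit Sharing Plan — service 108 days < 2 years (≈730 days) ✗ → not eligible.
Vision Plan — status temporary ✗ (excluded) → not eligible.
Internet Stipend — status temporary ✓; service 108 days ≥ 3 months (≈90 days) ✓; site Spokane ✓ → eligible.
Life Insurance — service 108 days < 1 year (≈365 days) ✗ → not eligible.
Charitable Gift Match — status temporary ✓ (not excluded); service 108 days ≥ 45 days ✓; rating 1 < 3 ✗ → not eligible.
Medical Plan — status temporary ✗ (requires full-time) → not eligible.

Internet Stipend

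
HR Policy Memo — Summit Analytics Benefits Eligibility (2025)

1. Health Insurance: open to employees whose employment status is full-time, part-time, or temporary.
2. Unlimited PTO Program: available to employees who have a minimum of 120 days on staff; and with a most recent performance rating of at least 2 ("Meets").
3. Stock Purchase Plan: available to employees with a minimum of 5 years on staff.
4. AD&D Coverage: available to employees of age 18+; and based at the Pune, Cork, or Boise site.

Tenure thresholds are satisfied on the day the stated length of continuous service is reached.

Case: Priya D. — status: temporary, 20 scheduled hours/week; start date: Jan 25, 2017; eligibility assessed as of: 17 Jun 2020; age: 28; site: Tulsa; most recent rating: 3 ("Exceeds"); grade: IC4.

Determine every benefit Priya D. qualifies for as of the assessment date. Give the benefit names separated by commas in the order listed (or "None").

Service from Jan 25, 2017 to 17 Jun 2020: 1239 days.
Health Insurance — status temporary ✓ → eligible.
Unlimited PTO Program — service 1239 days ≥ 120 days ✓; rating 3 ≥ 2 ✓ → eligible.
Stock Purchase Plan — service 1239 days < 5 years (≈1825 days) ✗ → not eligible.
AD&D Coverage — age 28 ≥ 18 ✓; site Tulsa ✗ (not Pune, Cork, or Boise) → not eligible.

Health Insurance, Unlimited PTO Program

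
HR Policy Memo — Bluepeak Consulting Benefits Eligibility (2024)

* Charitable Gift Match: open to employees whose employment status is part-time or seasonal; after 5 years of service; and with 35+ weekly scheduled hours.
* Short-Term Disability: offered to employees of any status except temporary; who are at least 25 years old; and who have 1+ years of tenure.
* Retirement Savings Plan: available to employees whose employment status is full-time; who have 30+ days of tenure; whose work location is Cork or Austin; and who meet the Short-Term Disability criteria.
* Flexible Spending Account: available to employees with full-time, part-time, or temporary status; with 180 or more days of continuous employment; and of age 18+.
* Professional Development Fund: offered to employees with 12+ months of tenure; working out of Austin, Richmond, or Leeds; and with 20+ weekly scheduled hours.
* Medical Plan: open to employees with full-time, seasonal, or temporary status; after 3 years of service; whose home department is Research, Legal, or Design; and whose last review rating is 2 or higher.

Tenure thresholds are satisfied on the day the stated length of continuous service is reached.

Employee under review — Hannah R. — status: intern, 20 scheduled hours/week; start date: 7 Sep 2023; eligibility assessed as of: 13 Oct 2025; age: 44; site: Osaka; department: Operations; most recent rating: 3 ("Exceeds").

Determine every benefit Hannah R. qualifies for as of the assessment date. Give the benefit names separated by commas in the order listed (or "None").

Short-Term Disability

Service from 7 Sep 2023 to 13 Oct 2025: 767 days.
Charitable Gift Match — status intern ✗ (requires part-time or seasonal) → not eligible.
Short-Term Disability — status intern ✓ (not excluded); age 44 ≥ 25 ✓; service 767 days ≥ 1 year (≈365 days) ✓ → eligible.
Retirement Savings Plan — status intern ✗ (requires full-time) → not eligible.
Flexible Spending Account — status intern ✗ (requires full-time, part-time, or temporary) → not eligible.
Professional Development Fund — service 767 days ≥ 12 months (≈360 days) ✓; site Osaka ✗ (not Austin, Richmond, or Leeds) → not eligible.
Medical Plan — status intern ✗ (requires full-time, seasonal, or temporary) → not eligible.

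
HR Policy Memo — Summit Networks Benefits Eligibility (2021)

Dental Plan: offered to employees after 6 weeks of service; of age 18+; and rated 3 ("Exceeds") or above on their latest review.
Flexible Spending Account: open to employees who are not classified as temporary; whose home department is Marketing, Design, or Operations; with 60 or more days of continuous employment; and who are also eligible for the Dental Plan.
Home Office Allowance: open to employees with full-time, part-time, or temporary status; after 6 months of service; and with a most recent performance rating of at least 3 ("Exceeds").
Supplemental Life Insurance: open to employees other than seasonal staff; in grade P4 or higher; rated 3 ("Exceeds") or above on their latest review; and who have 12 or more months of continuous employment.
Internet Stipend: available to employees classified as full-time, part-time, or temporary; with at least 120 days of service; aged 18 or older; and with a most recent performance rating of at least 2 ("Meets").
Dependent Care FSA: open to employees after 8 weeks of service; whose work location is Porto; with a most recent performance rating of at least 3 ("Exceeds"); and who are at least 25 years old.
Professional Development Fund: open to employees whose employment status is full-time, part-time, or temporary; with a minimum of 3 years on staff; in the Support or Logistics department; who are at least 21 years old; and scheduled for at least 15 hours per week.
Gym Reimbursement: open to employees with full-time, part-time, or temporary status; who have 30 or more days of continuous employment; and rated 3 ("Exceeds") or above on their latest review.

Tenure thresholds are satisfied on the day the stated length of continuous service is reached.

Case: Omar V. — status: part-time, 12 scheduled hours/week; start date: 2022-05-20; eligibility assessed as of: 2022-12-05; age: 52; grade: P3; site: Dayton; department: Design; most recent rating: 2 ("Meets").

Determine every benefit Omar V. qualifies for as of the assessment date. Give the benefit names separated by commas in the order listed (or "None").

Service from 2022-05-20 to 2022-12-05: 199 days.
Dental Plan — service 199 days ≥ 6 weeks (≈42 days) ✓; age 52 ≥ 18 ✓; rating 2 < 3 ✗ → not eligible.
Flexible Spending Account — status part-time ✓ (not excluded); dept Design ✓; service 199 days ≥ 60 days ✓; not eligible for Dental Plan ✗ → not eligible.
Home Office Allowance — status part-time ✓; service 199 days ≥ 6 months (≈180 days) ✓; rating 2 < 3 ✗ → not eligible.
Supplemental Life Insurance — status part-time ✓ (not excluded); grade P3 < P4 ✗ → not eligible.
Internet Stipend — status part-time ✓; service 199 days ≥ 120 days ✓; age 52 ≥ 18 ✓; rating 2 ≥ 2 ✓ → eligible.
Dependent Care FSA — service 199 days ≥ 8 weeks (≈56 days) ✓; site Dayton ✗ (not Porto) → not eligible.
Professional Development Fund — status part-time ✓; service 199 days < 3 years (≈1095 days) ✗ → not eligible.
Gym Reimbursement — status part-time ✓; service 199 days ≥ 30 days ✓; rating 2 < 3 ✗ → not eligible.

Internet Stipend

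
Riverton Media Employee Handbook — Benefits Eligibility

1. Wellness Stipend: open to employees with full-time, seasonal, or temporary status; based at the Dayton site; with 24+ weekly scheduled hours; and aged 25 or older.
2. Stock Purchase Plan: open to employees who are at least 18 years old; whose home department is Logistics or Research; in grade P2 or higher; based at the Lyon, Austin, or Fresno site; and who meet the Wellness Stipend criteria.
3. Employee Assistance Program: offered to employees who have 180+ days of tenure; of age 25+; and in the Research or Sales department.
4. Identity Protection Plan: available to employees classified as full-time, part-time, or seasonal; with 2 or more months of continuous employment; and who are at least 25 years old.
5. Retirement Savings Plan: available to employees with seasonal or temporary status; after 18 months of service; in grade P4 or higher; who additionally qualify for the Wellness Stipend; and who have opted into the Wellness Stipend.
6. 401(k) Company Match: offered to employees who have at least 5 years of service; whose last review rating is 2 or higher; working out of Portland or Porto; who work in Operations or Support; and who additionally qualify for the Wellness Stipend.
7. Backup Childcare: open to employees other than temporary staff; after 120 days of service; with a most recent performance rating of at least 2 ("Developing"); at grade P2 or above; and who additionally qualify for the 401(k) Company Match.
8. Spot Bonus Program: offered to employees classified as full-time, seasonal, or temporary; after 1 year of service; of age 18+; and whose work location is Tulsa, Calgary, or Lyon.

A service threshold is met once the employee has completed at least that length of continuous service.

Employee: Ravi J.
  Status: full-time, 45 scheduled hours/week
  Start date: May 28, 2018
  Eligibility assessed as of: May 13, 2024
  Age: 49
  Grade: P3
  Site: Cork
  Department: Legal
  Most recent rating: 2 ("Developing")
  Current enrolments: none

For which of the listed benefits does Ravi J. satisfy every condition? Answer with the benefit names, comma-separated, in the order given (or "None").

Service from May 28, 2018 to May 13, 2024: 2177 days.
Wellness Stipend — status full-time ✓; site Cork ✗ (not Dayton) → not eligible.
Stock Purchase Plan — age 49 ≥ 18 ✓; dept Legal ✗ → not eligible.
Employee Assistance Program — service 2177 days ≥ 180 days ✓; age 49 ≥ 25 ✓; dept Legal ✗ → not eligible.
Identity Protection Plan — status full-time ✓; service 2177 days ≥ 2 months (≈60 days) ✓; age 49 ≥ 25 ✓ → eligible.
Retirement Savings Plan — status full-time ✗ (requires seasonal or temporary) → not eligible.
401(k) Company Match — service 2177 days ≥ 5 years (≈1825 days) ✓; rating 2 ≥ 2 ✓; site Cork ✗ (not Portland or Porto) → not eligible.
Backup Childcare — status full-time ✓ (not excluded); service 2177 days ≥ 120 days ✓; rating 2 ≥ 2 ✓; grade P3 ≥ P2 ✓; not eligible for 401(k) Company Match ✗ → not eligible.
Spot Bonus Program — status full-time ✓; service 2177 days ≥ 1 year (≈365 days) ✓; age 49 ≥ 18 ✓; site Cork ✗ (not Tulsa, Calgary, or Lyon) → not eligible.

Identity Protection Plan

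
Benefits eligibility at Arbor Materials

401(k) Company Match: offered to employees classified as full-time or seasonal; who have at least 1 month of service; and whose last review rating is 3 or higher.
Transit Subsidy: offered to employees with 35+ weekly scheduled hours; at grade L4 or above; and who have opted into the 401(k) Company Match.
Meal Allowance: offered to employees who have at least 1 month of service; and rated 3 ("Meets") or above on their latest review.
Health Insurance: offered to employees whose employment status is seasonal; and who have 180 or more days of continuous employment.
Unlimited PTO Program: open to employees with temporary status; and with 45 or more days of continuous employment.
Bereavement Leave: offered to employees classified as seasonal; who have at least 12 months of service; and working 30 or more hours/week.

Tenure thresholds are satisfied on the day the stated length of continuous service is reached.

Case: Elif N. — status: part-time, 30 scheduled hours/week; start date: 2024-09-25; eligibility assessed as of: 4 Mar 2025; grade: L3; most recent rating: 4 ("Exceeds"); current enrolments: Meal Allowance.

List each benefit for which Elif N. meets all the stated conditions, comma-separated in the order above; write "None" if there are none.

Service from 2024-09-25 to 4 Mar 2025: 160 days.
401(k) Company Match — status part-time ✗ (requires full-time or seasonal) → not eligible.
Transit Subsidy — 30 hrs/wk < 35 ✗ → not eligible.
Meal Allowance — service 160 days ≥ 1 month (≈30 days) ✓; rating 4 ≥ 3 ✓ → eligible.
Health Insurance — status part-time ✗ (requires seasonal) → not eligible.
Unlimited PTO Program — status part-time ✗ (requires temporary) → not eligible.
Bereavement Leave — status part-time ✗ (requires seasonal) → not eligible.

Meal Allowance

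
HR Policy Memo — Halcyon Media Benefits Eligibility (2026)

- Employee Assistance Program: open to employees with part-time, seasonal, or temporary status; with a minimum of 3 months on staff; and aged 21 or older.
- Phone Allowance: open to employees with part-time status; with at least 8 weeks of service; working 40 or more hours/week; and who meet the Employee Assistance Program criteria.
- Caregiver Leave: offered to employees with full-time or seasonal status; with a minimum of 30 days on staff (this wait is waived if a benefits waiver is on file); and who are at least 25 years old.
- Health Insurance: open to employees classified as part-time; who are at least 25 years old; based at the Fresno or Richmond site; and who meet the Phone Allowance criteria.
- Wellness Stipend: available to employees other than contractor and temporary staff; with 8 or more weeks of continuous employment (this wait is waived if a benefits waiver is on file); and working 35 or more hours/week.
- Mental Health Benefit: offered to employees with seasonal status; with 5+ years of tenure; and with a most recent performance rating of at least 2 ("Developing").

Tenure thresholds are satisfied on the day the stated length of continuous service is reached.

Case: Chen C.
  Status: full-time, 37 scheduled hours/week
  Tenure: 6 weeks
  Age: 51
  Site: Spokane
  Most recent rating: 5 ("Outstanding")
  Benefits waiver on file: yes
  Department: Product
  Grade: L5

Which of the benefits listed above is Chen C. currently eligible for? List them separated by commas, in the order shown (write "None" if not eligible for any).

Employee Assistance Program — status full-time ✗ (requires part-time, seasonal, or temporary) → not eligible.
Phone Allowance — status full-time ✗ (requires part-time) → not eligible.
Caregiver Leave — status full-time ✓; benefits waiver on file ✓; age 51 ≥ 25 ✓ → eligible.
Health Insurance — status full-time ✗ (requires part-time) → not eligible.
Wellness Stipend — status full-time ✓ (not excluded); benefits waiver on file ✓; 37 hrs/wk ≥ 35 ✓ → eligible.
Mental Health Benefit — status full-time ✗ (requires seasonal) → not eligible.

Caregiver Leave, Wellness Stipend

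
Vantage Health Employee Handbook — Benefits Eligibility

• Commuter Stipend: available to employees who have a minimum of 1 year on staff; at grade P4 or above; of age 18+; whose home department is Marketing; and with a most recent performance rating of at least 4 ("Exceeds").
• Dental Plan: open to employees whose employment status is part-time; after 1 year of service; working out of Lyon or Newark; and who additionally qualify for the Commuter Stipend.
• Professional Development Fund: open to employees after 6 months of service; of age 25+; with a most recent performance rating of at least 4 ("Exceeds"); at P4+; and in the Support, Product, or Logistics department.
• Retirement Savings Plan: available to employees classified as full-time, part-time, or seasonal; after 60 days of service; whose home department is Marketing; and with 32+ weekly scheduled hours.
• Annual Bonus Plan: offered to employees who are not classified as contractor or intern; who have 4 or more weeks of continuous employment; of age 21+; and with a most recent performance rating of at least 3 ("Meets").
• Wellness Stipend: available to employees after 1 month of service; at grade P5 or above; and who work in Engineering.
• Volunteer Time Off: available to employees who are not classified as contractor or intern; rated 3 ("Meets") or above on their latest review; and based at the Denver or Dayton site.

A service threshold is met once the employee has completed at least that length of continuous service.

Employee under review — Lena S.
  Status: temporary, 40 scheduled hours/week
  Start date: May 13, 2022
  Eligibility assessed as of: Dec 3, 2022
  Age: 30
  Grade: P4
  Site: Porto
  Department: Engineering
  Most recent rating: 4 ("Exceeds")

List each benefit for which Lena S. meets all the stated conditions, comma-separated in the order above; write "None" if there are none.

Annual Bonus Plan

Service from May 13, 2022 to Dec 3, 2022: 204 days.
Commuter Stipend — service 204 days < 1 year (≈365 days) ✗ → not eligible.
Dental Plan — status temporary ✗ (requires part-time) → not eligible.
Professional Development Fund — service 204 days ≥ 6 months (≈180 days) ✓; age 30 ≥ 25 ✓; rating 4 ≥ 4 ✓; grade P4 ≥ P4 ✓; dept Engineering ✗ → not eligible.
Retirement Savings Plan — status temporary ✗ (requires full-time, part-time, or seasonal) → not eligible.
Annual Bonus Plan — status temporary ✓ (not excluded); service 204 days ≥ 4 weeks (≈28 days) ✓; age 30 ≥ 21 ✓; rating 4 ≥ 3 ✓ → eligible.
Wellness Stipend — service 204 days ≥ 1 month (≈30 days) ✓; grade P4 < P5 ✗ → not eligible.
Volunteer Time Off — status temporary ✓ (not excluded); rating 4 ≥ 3 ✓; site Porto ✗ (not Denver or Dayton) → not eligible.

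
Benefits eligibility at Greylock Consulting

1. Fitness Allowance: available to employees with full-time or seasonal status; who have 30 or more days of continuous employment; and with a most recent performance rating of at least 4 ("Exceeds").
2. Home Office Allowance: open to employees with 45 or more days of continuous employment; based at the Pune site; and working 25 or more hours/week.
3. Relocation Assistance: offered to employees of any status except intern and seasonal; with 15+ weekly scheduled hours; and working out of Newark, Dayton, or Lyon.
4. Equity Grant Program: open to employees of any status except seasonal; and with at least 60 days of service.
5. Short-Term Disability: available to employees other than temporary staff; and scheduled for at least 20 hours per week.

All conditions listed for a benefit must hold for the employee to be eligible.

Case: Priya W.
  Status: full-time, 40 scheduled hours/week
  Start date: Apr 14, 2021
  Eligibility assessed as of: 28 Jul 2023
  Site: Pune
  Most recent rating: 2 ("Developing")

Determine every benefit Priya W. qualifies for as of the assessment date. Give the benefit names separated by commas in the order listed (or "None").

Home Office Allowance, Equity Grant Program, Short-Term Disability

Service from Apr 14, 2021 to 28 Jul 2023: 835 days.
Fitness Allowance — status full-time ✓; service 835 days ≥ 30 days ✓; rating 2 < 4 ✗ → not eligible.
Home Office Allowance — service 835 days ≥ 45 days ✓; site Pune ✓; 40 hrs/wk ≥ 25 ✓ → eligible.
Relocation Assistance — status full-time ✓ (not excluded); 40 hrs/wk ≥ 15 ✓; site Pune ✗ (not Newark, Dayton, or Lyon) → not eligible.
Equity Grant Program — status full-time ✓ (not excluded); service 835 days ≥ 60 days ✓ → eligible.
Short-Term Disability — status full-time ✓ (not excluded); 40 hrs/wk ≥ 20 ✓ → eligible.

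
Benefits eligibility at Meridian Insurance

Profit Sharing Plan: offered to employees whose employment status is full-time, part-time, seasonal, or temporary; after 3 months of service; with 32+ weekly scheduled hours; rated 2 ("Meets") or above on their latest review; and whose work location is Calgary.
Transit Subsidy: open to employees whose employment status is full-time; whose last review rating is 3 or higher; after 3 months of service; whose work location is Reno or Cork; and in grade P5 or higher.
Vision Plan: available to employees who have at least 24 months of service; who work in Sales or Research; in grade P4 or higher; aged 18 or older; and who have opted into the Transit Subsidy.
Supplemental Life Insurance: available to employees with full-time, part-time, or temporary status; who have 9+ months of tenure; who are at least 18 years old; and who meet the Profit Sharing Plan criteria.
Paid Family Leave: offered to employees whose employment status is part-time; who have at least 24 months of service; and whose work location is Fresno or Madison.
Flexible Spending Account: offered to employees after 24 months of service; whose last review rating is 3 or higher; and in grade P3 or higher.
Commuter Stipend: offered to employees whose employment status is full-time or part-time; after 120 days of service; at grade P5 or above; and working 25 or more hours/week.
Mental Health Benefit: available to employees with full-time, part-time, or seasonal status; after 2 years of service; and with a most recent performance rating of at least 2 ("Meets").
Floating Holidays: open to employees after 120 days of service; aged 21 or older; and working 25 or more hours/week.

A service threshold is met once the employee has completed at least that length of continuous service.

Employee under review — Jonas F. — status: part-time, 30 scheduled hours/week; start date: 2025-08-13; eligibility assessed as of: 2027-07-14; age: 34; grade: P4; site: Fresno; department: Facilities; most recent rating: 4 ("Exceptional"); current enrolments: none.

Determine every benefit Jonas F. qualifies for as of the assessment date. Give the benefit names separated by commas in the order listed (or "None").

Floating Holidays

Service from 2025-08-13 to 2027-07-14: 700 days.
Profit Sharing Plan — status part-time ✓; service 700 days ≥ 3 months (≈90 days) ✓; 30 hrs/wk < 32 ✗ → not eligible.
Transit Subsidy — status part-time ✗ (requires full-time) → not eligible.
Vision Plan — service 700 days < 24 months (≈720 days) ✗ → not eligible.
Supplemental Life Insurance — status part-time ✓; service 700 days ≥ 9 months (≈270 days) ✓; age 34 ≥ 18 ✓; not eligible for Profit Sharing Plan ✗ → not eligible.
Paid Family Leave — status part-time ✓; service 700 days < 24 months (≈720 days) ✗ → not eligible.
Flexible Spending Account — service 700 days < 24 months (≈720 days) ✗ → not eligible.
Commuter Stipend — status part-time ✓; service 700 days ≥ 120 days ✓; grade P4 < P5 ✗ → not eligible.
Mental Health Benefit — status part-time ✓; service 700 days < 2 years (≈730 days) ✗ → not eligible.
Floating Holidays — service 700 days ≥ 120 days ✓; age 34 ≥ 21 ✓; 30 hrs/wk ≥ 25 ✓ → eligible.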